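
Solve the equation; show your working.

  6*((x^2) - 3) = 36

Step 1. [6*((x^2) - 3) = 36] divide by the outer 6 ⇒ div: (x^2) - 3 = 6.
Step 2. [(x^2) - 3 = 6] -3 is outermost — add 3 both sides ⇒ sub: x^2 = 9.
Step 3. [x^2 = 9] LHS squared, RHS 9 ≥ 0: apply √ (±), so sqrt: x = 3 or -3.

Answer: x ∈ {-3, 3}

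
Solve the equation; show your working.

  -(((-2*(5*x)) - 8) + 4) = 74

Step 1. [-(((-2*(5*x)) - 8) + 4) = 74] leading − — multiply by −1. So neg: ((-2*(5*x)) - 8) + 4 = -74.
Step 2. [((-2*(5*x)) - 8) + 4 = -74] 4 comes off first (subtract 4) ⇒ sub: (-2*(5*x)) - 8 = -78.
Step 3. [(-2*(5*x)) - 8 = -78] add 8: x sits inside (… - 8). So sub: -2*(5*x) = -70.
Step 4. [-2*(5*x) = -70] -2 out front; divide by -2. So div: 5*x = 35.
Step 5. [5*x = 35] divide by the outer 5. So div: x = 7.

Answer: x ∈ {7}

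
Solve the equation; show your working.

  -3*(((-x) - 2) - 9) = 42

Step 1. [-3*(((-x) - 2) - 9) = 42] LHS = -3·(…); ÷-3 both sides ⇒ div: ((-x) - 2) - 9 = -14.
Step 2. [((-x) - 2) - 9 = -14] -9 is outermost — add 9 both sides, so sub: (-x) - 2 = -5.
Step 3. [(-x) - 2 = -5] add 2: x sits inside (… - 2) ⇒ sub: -x = -3.
Step 4. [-x = -3] leading − — multiply by −1 ⇒ neg: x = 3.

Answer: x ∈ {3}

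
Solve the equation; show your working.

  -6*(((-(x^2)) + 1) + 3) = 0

Step 1. [-6*(((-(x^2)) + 1) + 3) = 0] leading coefficient -6: divide by -6, so div: ((-(x^2)) + 1) + 3 = 0.
Step 2. [((-(x^2)) + 1) + 3 = 0] the outer +3 inverts by subtracting 3, so sub: (-(x^2)) + 1 = -3.
Step 3. [(-(x^2)) + 1 = -3] 1 comes off first (subtract 1), so sub: -(x^2) = -4.
Step 4. [-(x^2) = -4] LHS negated; negate both sides. So neg: x^2 = 4.
Step 5. [x^2 = 4] √ both sides: 4 ≥ 0 gives two branches ⇒ sqrt: x = 2 or -2.

Answer: x ∈ {-2, 2}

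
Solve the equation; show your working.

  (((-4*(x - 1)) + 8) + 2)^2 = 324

Step 1. [(((-4*(x - 1)) + 8) + 2)^2 = 324] √ both sides: 324 ≥ 0 gives two branches ⇒ sqrt: ((-4*(x - 1)) + 8) + 2 = 18 or -18.
Step 2. [((-4*(x - 1)) + 8) + 2 = 18 or -18] 2 comes off first (subtract 2). So sub: (-4*(x - 1)) + 8 = 16 or -20.
Step 3. [(-4*(x - 1)) + 8 = 16 or -20] -4 divides every term; factor it out ⇒ factor: (x - 1) - 2 = -4 or 5.
Step 4. [(x - 1) - 2 = -4 or 5] the outer -2 inverts by adding 2. So sub: x - 1 = -2 or 7.
Step 5. [x - 1 = -2 or 7] 1 comes off first (add 1). So sub: x = -1 or 8.

Answer: x ∈ {-1, 8}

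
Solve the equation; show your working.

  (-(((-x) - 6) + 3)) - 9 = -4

Step 1. [(-(((-x) - 6) + 3)) - 9 = -4] 9 comes off first (add 9), so sub: -(((-x) - 6) + 3) = 5.
Step 2. [-(((-x) - 6) + 3) = 5] LHS negated; negate both sides ⇒ neg: ((-x) - 6) + 3 = -5.
Step 3. [((-x) - 6) + 3 = -5] the outer +3 inverts by subtracting 3. So sub: (-x) - 6 = -8.
Step 4. [(-x) - 6 = -8] peel the -6: add 6 from each side, so sub: -x = -2.
Step 5. [-x = -2] flip signs both sides. So neg: x = 2.

Answer: x ∈ {2}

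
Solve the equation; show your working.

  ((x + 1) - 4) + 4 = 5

Step 1. [((x + 1) - 4) + 4 = 5] 4 comes off first (subtract 4), so sub: (x + 1) - 4 = 1.
Step 2. [(x + 1) - 4 = 1] the outer -4 inverts by adding 4. So sub: x + 1 = 5.
Step 3. [x + 1 = 5] +1 is outermost — subtract 1 both sides, so sub: x = 4.

Answer: x ∈ {4}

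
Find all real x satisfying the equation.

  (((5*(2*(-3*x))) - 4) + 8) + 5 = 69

Step 1. [(((5*(2*(-3*x))) - 4) + 8) + 5 = 69] peel the +5: subtract 5 from each side, so sub: ((5*(2*(-3*x))) - 4) + 8 = 64.
Step 2. [((5*(2*(-3*x))) - 4) + 8 = 64] +8 is outermost — subtract 8 both sides, so sub: (5*(2*(-3*x))) - 4 = 56.
Step 3. [(5*(2*(-3*x))) - 4 = 56] add 4: x sits inside (… - 4), so sub: 5*(2*(-3*x)) = 60.
Step 4. [5*(2*(-3*x)) = 60] 5·(inner) — divide through by 5 ⇒ div: 2*(-3*x) = 12.
Step 5. [2*(-3*x) = 12] leading coefficient 2: divide by 2. So div: -3*x = 6.
Step 6. [-3*x = 6] divide by the outer -3. So div: x = -2.

Answer: x ∈ {-2}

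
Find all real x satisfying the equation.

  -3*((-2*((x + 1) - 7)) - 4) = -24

Step 1. [-3*((-2*((x + 1) - 7)) - 4) = -24] leading coefficient -3: divide by -3, so div: (-2*((x + 1) - 7)) - 4 = 8.
Step 2. [(-2*((x + 1) - 7)) - 4 = 8] common factor -2 (LHS and 8) — divide through, so factor: ((x + 1) - 7) + 2 = -4.
Step 3. [((x + 1) - 7) + 2 = -4] 2 comes off first (subtract 2) ⇒ sub: (x + 1) - 7 = -6.
Step 4. [(x + 1) - 7 = -6] the outer -7 inverts by adding 7 ⇒ sub: x + 1 = 1.
Step 5. [x + 1 = 1] 1 comes off first (subtract 1), so sub: x = 0.

Answer: x ∈ {0}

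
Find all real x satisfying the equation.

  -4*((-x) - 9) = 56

Step 1. [-4*((-x) - 9) = 56] divide by the outer -4. So div: (-x) - 9 = -14.
Step 2. [(-x) - 9 = -14] add 9: x sits inside (… - 9). So sub: -x = -5.
Step 3. [-x = -5] LHS negated; negate both sides. So neg: x = 5.

Answer: x ∈ {5}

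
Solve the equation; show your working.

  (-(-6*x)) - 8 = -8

Step 1. [(-(-6*x)) - 8 = -8] peel the -8: add 8 from each side, so sub: -(-6*x) = 0.
Step 2. [-(-6*x) = 0] leading − — multiply by −1. So neg: -6*x = 0.
Step 3. [-6*x = 0] divide by the outer -6, so div: x = 0.

Answer: x ∈ {0}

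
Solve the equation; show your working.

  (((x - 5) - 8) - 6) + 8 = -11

Step 1. [(((x - 5) - 8) - 6) + 8 = -11] +8 is outermost — subtract 8 both sides, so sub: ((x - 5) - 8) - 6 = -19.
Step 2. [((x - 5) - 8) - 6 = -19] 6 comes off first (add 6) ⇒ sub: (x - 5) - 8 = -13.
Step 3. [(x - 5) - 8 = -13] -8 is outermost — add 8 both sides. So sub: x - 5 = -5.
Step 4. [x - 5 = -5] 5 comes off first (add 5) ⇒ sub: x = 0.

Answer: x ∈ {0}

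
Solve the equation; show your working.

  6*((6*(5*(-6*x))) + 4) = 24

Step 1. [6*((6*(5*(-6*x))) + 4) = 24] LHS = 6·(…); ÷6 both sides, so div: (6*(5*(-6*x))) + 4 = 4.
Step 2. [(6*(5*(-6*x))) + 4 = 4] subtract 4: x sits inside (… + 4) ⇒ sub: 6*(5*(-6*x)) = 0.
Step 3. [6*(5*(-6*x)) = 0] 6·(inner) — divide through by 6 ⇒ div: 5*(-6*x) = 0.
Step 4. [5*(-6*x) = 0] LHS = 5·(…); ÷5 both sides. So div: -6*x = 0.
Step 5. [-6*x = 0] divide by the outer -6. So div: x = 0.

Answer: x ∈ {0}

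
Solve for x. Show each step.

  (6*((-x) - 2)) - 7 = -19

Step 1. [(6*((-x) - 2)) - 7 = -19] add 7: x sits inside (… - 7), so sub: 6*((-x) - 2) = -12.
Step 2. [6*((-x) - 2) = -12] 6·(inner) — divide through by 6. So div: (-x) - 2 = -2.
Step 3. [(-x) - 2 = -2] 2 comes off first (add 2), so sub: -x = 0.
Step 4. [-x = 0] leading − — multiply by −1. So neg: x = 0.

Answer: x ∈ {0}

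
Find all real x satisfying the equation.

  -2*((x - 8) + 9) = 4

Step 1. [-2*((x - 8) + 9) = 4] divide by the outer -2, so div: (x - 8) + 9 = -2.
Step 2. [(x - 8) + 9 = -2] subtract 9: x sits inside (… + 9). So sub: x - 8 = -11.
Step 3. [x - 8 = -11] the outer -8 inverts by adding 8, so sub: x = -3.

Answer: x ∈ {-3}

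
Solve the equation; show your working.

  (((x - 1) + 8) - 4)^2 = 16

Step 1. [(((x - 1) + 8) - 4)^2 = 16] LHS squared, RHS 16 ≥ 0: apply √ (±), so sqrt: ((x - 1) + 8) - 4 = 4 or -4.
Step 2. [((x - 1) + 8) - 4 = 4 or -4] the outer -4 inverts by adding 4, so sub: (x - 1) + 8 = 8 or 0.
Step 3. [(x - 1) + 8 = 8 or 0] the outer +8 inverts by subtracting 8. So sub: x - 1 = 0 or -8.
Step 4. [x - 1 = 0 or -8] the outer -1 inverts by adding 1, so sub: x = 1 or -7.

Answer: x ∈ {-7, 1}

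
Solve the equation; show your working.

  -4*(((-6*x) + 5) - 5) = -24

Step 1. [-4*(((-6*x) + 5) - 5) = -24] leading coefficient -4: divide by -4 ⇒ div: ((-6*x) + 5) - 5 = 6.
Step 2. [((-6*x) + 5) - 5 = 6] add 5: x sits inside (… - 5). So sub: (-6*x) + 5 = 11.
Step 3. [(-6*x) + 5 = 11] the outer +5 inverts by subtracting 5, so sub: -6*x = 6.
Step 4. [-6*x = 6] leading coefficient -6: divide by -6, so div: x = -1.

Answer: x ∈ {-1}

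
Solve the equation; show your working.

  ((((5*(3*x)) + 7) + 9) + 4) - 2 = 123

Step 1. [((((5*(3*x)) + 7) + 9) + 4) - 2 = 123] add 2: x sits inside (… - 2), so sub: (((5*(3*x)) + 7) + 9) + 4 = 125.
Step 2. [(((5*(3*x)) + 7) + 9) + 4 = 125] the outer +4 inverts by subtracting 4. So sub: ((5*(3*x)) + 7) + 9 = 121.
Step 3. [((5*(3*x)) + 7) + 9 = 121] subtract 9: x sits inside (… + 9), so sub: (5*(3*x)) + 7 = 112.
Step 4. [(5*(3*x)) + 7 = 112] 7 comes off first (subtract 7) ⇒ sub: 5*(3*x) = 105.
Step 5. [5*(3*x) = 105] LHS = 5·(…); ÷5 both sides ⇒ div: 3*x = 21.
Step 6. [3*x = 21] 3 out front; divide by 3 ⇒ div: x = 7.

Answer: x ∈ {7}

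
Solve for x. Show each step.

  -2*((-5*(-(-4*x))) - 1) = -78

Step 1. [-2*((-5*(-(-4*x))) - 1) = -78] -2·(inner) — divide through by -2. So div: (-5*(-(-4*x))) - 1 = 39.
Step 2. [(-5*(-(-4*x))) - 1 = 39] 1 comes off first (add 1) ⇒ sub: -5*(-(-4*x)) = 40.
Step 3. [-5*(-(-4*x)) = 40] -5 out front; divide by -5, so div: -(-4*x) = -8.
Step 4. [-(-4*x) = -8] leading − — multiply by −1. So neg: -4*x = 8.
Step 5. [-4*x = 8] -4 out front; divide by -4. So div: x = -2.

Answer: x ∈ {-2}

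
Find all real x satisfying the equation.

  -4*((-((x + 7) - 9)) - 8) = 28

Step 1. [-4*((-((x + 7) - 9)) - 8) = 28] leading coefficient -4: divide by -4. So div: (-((x + 7) - 9)) - 8 = -7.
Step 2. [(-((x + 7) - 9)) - 8 = -7] the outer -8 inverts by adding 8. So sub: -((x + 7) - 9) = 1.
Step 3. [-((x + 7) - 9) = 1] LHS negated; negate both sides ⇒ neg: (x + 7) - 9 = -1.
Step 4. [(x + 7) - 9 = -1] the outer -9 inverts by adding 9, so sub: x + 7 = 8.
Step 5. [x + 7 = 8] +7 is outermost — subtract 7 both sides ⇒ sub: x = 1.

Answer: x ∈ {1}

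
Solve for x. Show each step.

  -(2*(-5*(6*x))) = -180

Step 1. [-(2*(-5*(6*x))) = -180] flip signs both sides. So neg: 2*(-5*(6*x)) = 180.
Step 2. [2*(-5*(6*x)) = 180] LHS = 2·(…); ÷2 both sides. So div: -5*(6*x) = 90.
Step 3. [-5*(6*x) = 90] LHS = -5·(…); ÷-5 both sides. So div: 6*x = -18.
Step 4. [6*x = -18] LHS = 6·(…); ÷6 both sides ⇒ div: x = -3.

Answer: x ∈ {-3}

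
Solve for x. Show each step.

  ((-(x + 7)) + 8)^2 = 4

Step 1. [((-(x + 7)) + 8)^2 = 4] 4 ≥ 0, LHS is (·)² — take ±√ ⇒ sqrt: (-(x + 7)) + 8 = 2 or -2.
Step 2. [(-(x + 7)) + 8 = 2 or -2] the outer +8 inverts by subtracting 8 ⇒ sub: -(x + 7) = -6 or -10.
Step 3. [-(x + 7) = -6 or -10] flip signs both sides ⇒ neg: x + 7 = 6 or 10.
Step 4. [x + 7 = 6 or 10] peel the +7: subtract 7 from each side ⇒ sub: x = -1 or 3.

Answer: x ∈ {-1, 3}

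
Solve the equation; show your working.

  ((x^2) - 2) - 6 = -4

Step 1. [((x^2) - 2) - 6 = -4] -6 is outermost — add 6 both sides, so sub: (x^2) - 2 = 2.
Step 2. [(x^2) - 2 = 2] 2 comes off first (add 2) ⇒ sub: x^2 = 4.
Step 3. [x^2 = 4] √ both sides: 4 ≥ 0 gives two branches. So sqrt: x = 2 or -2.

Answer: x ∈ {-2, 2}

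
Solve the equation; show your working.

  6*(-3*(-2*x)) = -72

Step 1. [6*(-3*(-2*x)) = -72] divide by the outer 6, so div: -3*(-2*x) = -12.
Step 2. [-3*(-2*x) = -12] divide by the outer -3. So div: -2*x = 4.
Step 3. [-2*x = 4] -2·(inner) — divide through by -2, so div: x = -2.

Answer: x ∈ {-2}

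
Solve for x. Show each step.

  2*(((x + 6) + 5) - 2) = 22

Step 1. [2*(((x + 6) + 5) - 2) = 22] leading coefficient 2: divide by 2, so div: ((x + 6) + 5) - 2 = 11.
Step 2. [((x + 6) + 5) - 2 = 11] add 2: x sits inside (… - 2) ⇒ sub: (x + 6) + 5 = 13.
Step 3. [(x + 6) + 5 = 13] 5 comes off first (subtract 5). So sub: x + 6 = 8.
Step 4. [x + 6 = 8] subtract 6: x sits inside (… + 6), so sub: x = 2.

Answer: x ∈ {2}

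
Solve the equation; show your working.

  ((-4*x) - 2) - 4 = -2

Step 1. [((-4*x) - 2) - 4 = -2] add 4: x sits inside (… - 4). So sub: (-4*x) - 2 = 2.
Step 2. [(-4*x) - 2 = 2] the outer -2 inverts by adding 2. So sub: -4*x = 4.
Step 3. [-4*x = 4] divide by the outer -4, so div: x = -1.

Answer: x ∈ {-1}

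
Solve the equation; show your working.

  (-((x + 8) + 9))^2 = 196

Step 1. [(-((x + 8) + 9))^2 = 196] √ both sides: 196 ≥ 0 gives two branches, so sqrt: -((x + 8) + 9) = 14 or -14.
Step 2. [-((x + 8) + 9) = 14 or -14] flip signs both sides, so neg: (x + 8) + 9 = -14 or 14.
Step 3. [(x + 8) + 9 = -14 or 14] subtract 9: x sits inside (… + 9) ⇒ sub: x + 8 = -23 or 5.
Step 4. [x + 8 = -23 or 5] subtract 8: x sits inside (… + 8). So sub: x = -31 or -3.

Answer: x ∈ {-31, -3}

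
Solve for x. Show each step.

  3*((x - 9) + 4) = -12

Step 1. [3*((x - 9) + 4) = -12] 3 out front; divide by 3. So div: (x - 9) + 4 = -4.
Step 2. [(x - 9) + 4 = -4] peel the +4: subtract 4 from each side, so sub: x - 9 = -8.
Step 3. [x - 9 = -8] the outer -9 inverts by adding 9 ⇒ sub: x = 1.

Answer: x ∈ {1}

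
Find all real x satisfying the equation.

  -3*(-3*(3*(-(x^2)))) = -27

Step 1. [-3*(-3*(3*(-(x^2)))) = -27] leading coefficient -3: divide by -3. So div: -3*(3*(-(x^2))) = 9.
Step 2. [-3*(3*(-(x^2))) = 9] divide by the outer -3 ⇒ div: 3*(-(x^2)) = -3.
Step 3. [3*(-(x^2)) = -3] divide by the outer 3, so div: -(x^2) = -1.
Step 4. [-(x^2) = -1] leading − — multiply by −1, so neg: x^2 = 1.
Step 5. [x^2 = 1] √ both sides: 1 ≥ 0 gives two branches. So sqrt: x = 1 or -1.

Answer: x ∈ {-1, 1}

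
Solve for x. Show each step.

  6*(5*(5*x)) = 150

Step 1. [6*(5*(5*x)) = 150] LHS = 6·(…); ÷6 both sides ⇒ div: 5*(5*x) = 25.
Step 2. [5*(5*x) = 25] 5 out front; divide by 5 ⇒ div: 5*x = 5.
Step 3. [5*x = 5] divide by the outer 5. So div: x = 1.

Answer: x ∈ {1}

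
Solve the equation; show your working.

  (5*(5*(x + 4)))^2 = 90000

Step 1. [(5*(5*(x + 4)))^2 = 90000] 90000 ≥ 0, LHS is (·)² — take ±√ ⇒ sqrt: 5*(5*(x + 4)) = 300 or -300.
Step 2. [5*(5*(x + 4)) = 300 or -300] 5·(inner) — divide through by 5 ⇒ div: 5*(x + 4) = 60 or -60.
Step 3. [5*(x + 4) = 60 or -60] divide by the outer 5 ⇒ div: x + 4 = 12 or -12.
Step 4. [x + 4 = 12 or -12] peel the +4: subtract 4 from each side, so sub: x = 8 or -16.

Answer: x ∈ {-16, 8}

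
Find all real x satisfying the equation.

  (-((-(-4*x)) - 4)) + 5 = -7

Step 1. [(-((-(-4*x)) - 4)) + 5 = -7] 5 comes off first (subtract 5). So sub: -((-(-4*x)) - 4) = -12.
Step 2. [-((-(-4*x)) - 4) = -12] flip signs both sides. So neg: (-(-4*x)) - 4 = 12.
Step 3. [(-(-4*x)) - 4 = 12] add 4: x sits inside (… - 4), so sub: -(-4*x) = 16.
Step 4. [-(-4*x) = 16] flip signs both sides. So neg: -4*x = -16.
Step 5. [-4*x = -16] -4·(inner) — divide through by -4. So div: x = 4.

Answer: x ∈ {4}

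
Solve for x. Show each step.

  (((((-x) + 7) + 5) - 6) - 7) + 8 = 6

Step 1. [(((((-x) + 7) + 5) - 6) - 7) + 8 = 6] the outer +8 inverts by subtracting 8. So sub: ((((-x) + 7) + 5) - 6) - 7 = -2.
Step 2. [((((-x) + 7) + 5) - 6) - 7 = -2] -7 is outermost — add 7 both sides. So sub: (((-x) + 7) + 5) - 6 = 5.
Step 3. [(((-x) + 7) + 5) - 6 = 5] the outer -6 inverts by adding 6. So sub: ((-x) + 7) + 5 = 11.
Step 4. [((-x) + 7) + 5 = 11] peel the +5: subtract 5 from each side. So sub: (-x) + 7 = 6.
Step 5. [(-x) + 7 = 6] the outer +7 inverts by subtracting 7, so sub: -x = -1.
Step 6. [-x = -1] flip signs both sides. So neg: x = 1.

Answer: x ∈ {1}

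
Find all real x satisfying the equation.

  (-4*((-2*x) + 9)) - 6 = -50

Step 1. [(-4*((-2*x) + 9)) - 6 = -50] add 6: x sits inside (… - 6), so sub: -4*((-2*x) + 9) = -44.
Step 2. [-4*((-2*x) + 9) = -44] divide by the outer -4 ⇒ div: (-2*x) + 9 = 11.
Step 3. [(-2*x) + 9 = 11] subtract 9: x sits inside (… + 9) ⇒ sub: -2*x = 2.
Step 4. [-2*x = 2] -2·(inner) — divide through by -2 ⇒ div: x = -1.

Answer: x ∈ {-1}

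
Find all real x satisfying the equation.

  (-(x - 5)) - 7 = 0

Step 1. [(-(x - 5)) - 7 = 0] the outer -7 inverts by adding 7. So sub: -(x - 5) = 7.
Step 2. [-(x - 5) = 7] flip signs both sides ⇒ neg: x - 5 = -7.
Step 3. [x - 5 = -7] -5 is outermost — add 5 both sides ⇒ sub: x = -2.

Answer: x ∈ {-2}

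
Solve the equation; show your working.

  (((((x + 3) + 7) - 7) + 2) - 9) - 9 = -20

Step 1. [(((((x + 3) + 7) - 7) + 2) - 9) - 9 = -20] 9 comes off first (add 9) ⇒ sub: ((((x + 3) + 7) - 7) + 2) - 9 = -11.
Step 2. [((((x + 3) + 7) - 7) + 2) - 9 = -11] 9 comes off first (add 9) ⇒ sub: (((x + 3) + 7) - 7) + 2 = -2.
Step 3. [(((x + 3) + 7) - 7) + 2 = -2] subtract 2: x sits inside (… + 2) ⇒ sub: ((x + 3) + 7) - 7 = -4.
Step 4. [((x + 3) + 7) - 7 = -4] 7 comes off first (add 7) ⇒ sub: (x + 3) + 7 = 3.
Step 5. [(x + 3) + 7 = 3] peel the +7: subtract 7 from each side. So sub: x + 3 = -4.
Step 6. [x + 3 = -4] subtract 3: x sits inside (… + 3). So sub: x = -7.

Answer: x ∈ {-7}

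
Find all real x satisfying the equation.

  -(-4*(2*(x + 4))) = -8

Step 1. [-(-4*(2*(x + 4))) = -8] leading − — multiply by −1. So neg: -4*(2*(x + 4)) = 8.
Step 2. [-4*(2*(x + 4)) = 8] -4 out front; divide by -4 ⇒ div: 2*(x + 4) = -2.
Step 3. [2*(x + 4) = -2] 2·(inner) — divide through by 2. So div: x + 4 = -1.
Step 4. [x + 4 = -1] subtract 4: x sits inside (… + 4) ⇒ sub: x = -5.

Answer: x ∈ {-5}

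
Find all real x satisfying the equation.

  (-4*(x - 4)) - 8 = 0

Step 1. [(-4*(x - 4)) - 8 = 0] -4 | LHS and -4 | 0: pull -4 out ⇒ factor: (x - 4) + 2 = 0.
Step 2. [(x - 4) + 2 = 0] +2 is outermost — subtract 2 both sides. So sub: x - 4 = -2.
Step 3. [x - 4 = -2] peel the -4: add 4 from each side ⇒ sub: x = 2.

Answer: x ∈ {2}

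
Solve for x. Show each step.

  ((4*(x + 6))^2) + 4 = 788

Step 1. [((4*(x + 6))^2) + 4 = 788] 4 comes off first (subtract 4). So sub: (4*(x + 6))^2 = 784.
Step 2. [(4*(x + 6))^2 = 784] 784 ≥ 0, LHS is (·)² — take ±√, so sqrt: 4*(x + 6) = 28 or -28.
Step 3. [4*(x + 6) = 28 or -28] LHS = 4·(…); ÷4 both sides, so div: x + 6 = 7 or -7.
Step 4. [x + 6 = 7 or -7] the outer +6 inverts by subtracting 6. So sub: x = 1 or -13.

Answer: x ∈ {-13, 1}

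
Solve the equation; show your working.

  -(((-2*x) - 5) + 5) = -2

Step 1. [-(((-2*x) - 5) + 5) = -2] flip signs both sides. So neg: ((-2*x) - 5) + 5 = 2.
Step 2. [((-2*x) - 5) + 5 = 2] subtract 5: x sits inside (… + 5) ⇒ sub: (-2*x) - 5 = -3.
Step 3. [(-2*x) - 5 = -3] 5 comes off first (add 5). So sub: -2*x = 2.
Step 4. [-2*x = 2] -2·(inner) — divide through by -2 ⇒ div: x = -1.

Answer: x ∈ {-1}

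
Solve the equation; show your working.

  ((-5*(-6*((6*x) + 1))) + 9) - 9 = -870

Step 1. [((-5*(-6*((6*x) + 1))) + 9) - 9 = -870] the outer -9 inverts by adding 9, so sub: (-5*(-6*((6*x) + 1))) + 9 = -861.
Step 2. [(-5*(-6*((6*x) + 1))) + 9 = -861] +9 is outermost — subtract 9 both sides, so sub: -5*(-6*((6*x) + 1)) = -870.
Step 3. [-5*(-6*((6*x) + 1)) = -870] LHS = -5·(…); ÷-5 both sides ⇒ div: -6*((6*x) + 1) = 174.
Step 4. [-6*((6*x) + 1) = 174] leading coefficient -6: divide by -6 ⇒ div: (6*x) + 1 = -29.
Step 5. [(6*x) + 1 = -29] peel the +1: subtract 1 from each side, so sub: 6*x = -30.
Step 6. [6*x = -30] 6·(inner) — divide through by 6 ⇒ div: x = -5.

Answer: x ∈ {-5}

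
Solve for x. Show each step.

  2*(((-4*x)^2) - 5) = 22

Step 1. [2*(((-4*x)^2) - 5) = 22] leading coefficient 2: divide by 2 ⇒ div: ((-4*x)^2) - 5 = 11.
Step 2. [((-4*x)^2) - 5 = 11] peel the -5: add 5 from each side. So sub: (-4*x)^2 = 16.
Step 3. [(-4*x)^2 = 16] √ both sides: 16 ≥ 0 gives two branches. So sqrt: -4*x = 4 or -4.
Step 4. [-4*x = 4 or -4] leading coefficient -4: divide by -4 ⇒ div: x = -1 or 1.

Answer: x ∈ {-1, 1}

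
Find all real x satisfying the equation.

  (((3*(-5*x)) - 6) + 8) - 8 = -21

Step 1. [(((3*(-5*x)) - 6) + 8) - 8 = -21] add 8: x sits inside (… - 8) ⇒ sub: ((3*(-5*x)) - 6) + 8 = -13.
Step 2. [((3*(-5*x)) - 6) + 8 = -13] subtract 8: x sits inside (… + 8). So sub: (3*(-5*x)) - 6 = -21.
Step 3. [(3*(-5*x)) - 6 = -21] 3 | LHS and 3 | -21: pull 3 out ⇒ factor: (-5*x) - 2 = -7.
Step 4. [(-5*x) - 2 = -7] the outer -2 inverts by adding 2 ⇒ sub: -5*x = -5.
Step 5. [-5*x = -5] -5·(inner) — divide through by -5 ⇒ div: x = 1.

Answer: x ∈ {1}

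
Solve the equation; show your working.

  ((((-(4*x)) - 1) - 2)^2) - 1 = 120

Step 1. [((((-(4*x)) - 1) - 2)^2) - 1 = 120] the outer -1 inverts by adding 1 ⇒ sub: (((-(4*x)) - 1) - 2)^2 = 121.
Step 2. [(((-(4*x)) - 1) - 2)^2 = 121] 121 ≥ 0, LHS is (·)² — take ±√, so sqrt: ((-(4*x)) - 1) - 2 = 11 or -11.
Step 3. [((-(4*x)) - 1) - 2 = 11 or -11] -2 is outermost — add 2 both sides. So sub: (-(4*x)) - 1 = 13 or -9.
Step 4. [(-(4*x)) - 1 = 13 or -9] peel the -1: add 1 from each side ⇒ sub: -(4*x) = 14 or -8.
Step 5. [-(4*x) = 14 or -8] leading − — multiply by −1. So neg: 4*x = -14 or 8.
Step 6. [4*x = -14 or 8] divide by the outer 4. So div: x = -7/2 or 2.

Answer: x ∈ {-7/2, 2}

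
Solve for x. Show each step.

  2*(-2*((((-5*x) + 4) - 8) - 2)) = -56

Step 1. [2*(-2*((((-5*x) + 4) - 8) - 2)) = -56] 2 out front; divide by 2, so div: -2*((((-5*x) + 4) - 8) - 2) = -28.
Step 2. [-2*((((-5*x) + 4) - 8) - 2) = -28] leading coefficient -2: divide by -2 ⇒ div: (((-5*x) + 4) - 8) - 2 = 14.
Step 3. [(((-5*x) + 4) - 8) - 2 = 14] peel the -2: add 2 from each side ⇒ sub: ((-5*x) + 4) - 8 = 16.
Step 4. [((-5*x) + 4) - 8 = 16] -8 is outermost — add 8 both sides, so sub: (-5*x) + 4 = 24.
Step 5. [(-5*x) + 4 = 24] +4 is outermost — subtract 4 both sides. So sub: -5*x = 20.
Step 6. [-5*x = 20] divide by the outer -5 ⇒ div: x = -4.

Answer: x ∈ {-4}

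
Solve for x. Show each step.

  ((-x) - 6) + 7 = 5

Step 1. [((-x) - 6) + 7 = 5] subtract 7: x sits inside (… + 7) ⇒ sub: (-x) - 6 = -2.
Step 2. [(-x) - 6 = -2] the outer -6 inverts by adding 6, so sub: -x = 4.
Step 3. [-x = 4] leading − — multiply by −1 ⇒ neg: x = -4.

Answer: x ∈ {-4}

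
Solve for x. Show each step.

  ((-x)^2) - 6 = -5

Step 1. [((-x)^2) - 6 = -5] -6 is outermost — add 6 both sides ⇒ sub: (-x)^2 = 1.
Step 2. [(-x)^2 = 1] LHS squared, RHS 1 ≥ 0: apply √ (±) ⇒ sqrt: -x = 1 or -1.
Step 3. [-x = 1 or -1] flip signs both sides, so neg: x = -1 or 1.

Answer: x ∈ {-1, 1}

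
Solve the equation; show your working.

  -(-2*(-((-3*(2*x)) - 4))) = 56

Step 1. [-(-2*(-((-3*(2*x)) - 4))) = 56] flip signs both sides. So neg: -2*(-((-3*(2*x)) - 4)) = -56.
Step 2. [-2*(-((-3*(2*x)) - 4)) = -56] -2·(inner) — divide through by -2. So div: -((-3*(2*x)) - 4) = 28.
Step 3. [-((-3*(2*x)) - 4) = 28] leading − — multiply by −1. So neg: (-3*(2*x)) - 4 = -28.
Step 4. [(-3*(2*x)) - 4 = -28] 4 comes off first (add 4), so sub: -3*(2*x) = -24.
Step 5. [-3*(2*x) = -24] -3 out front; divide by -3 ⇒ div: 2*x = 8.
Step 6. [2*x = 8] LHS = 2·(…); ÷2 both sides ⇒ div: x = 4.

Answer: x ∈ {4}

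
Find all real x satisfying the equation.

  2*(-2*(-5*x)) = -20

Step 1. [2*(-2*(-5*x)) = -20] leading coefficient 2: divide by 2. So div: -2*(-5*x) = -10.
Step 2. [-2*(-5*x) = -10] leading coefficient -2: divide by -2 ⇒ div: -5*x = 5.
Step 3. [-5*x = 5] -5·(inner) — divide through by -5, so div: x = -1.

Answer: x ∈ {-1}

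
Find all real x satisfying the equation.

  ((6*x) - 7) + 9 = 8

Step 1. [((6*x) - 7) + 9 = 8] the outer +9 inverts by subtracting 9, so sub: (6*x) - 7 = -1.
Step 2. [(6*x) - 7 = -1] -7 is outermost — add 7 both sides ⇒ sub: 6*x = 6.
Step 3. [6*x = 6] leading coefficient 6: divide by 6. So div: x = 1.

Answer: x ∈ {1}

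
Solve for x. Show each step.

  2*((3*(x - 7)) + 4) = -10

Step 1. [2*((3*(x - 7)) + 4) = -10] 2 out front; divide by 2 ⇒ div: (3*(x - 7)) + 4 = -5.
Step 2. [(3*(x - 7)) + 4 = -5] the outer +4 inverts by subtracting 4, so sub: 3*(x - 7) = -9.
Step 3. [3*(x - 7) = -9] 3·(inner) — divide through by 3. So div: x - 7 = -3.
Step 4. [x - 7 = -3] peel the -7: add 7 from each side. So sub: x = 4.

Answer: x ∈ {4}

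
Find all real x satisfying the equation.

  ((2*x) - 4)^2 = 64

Step 1. [((2*x) - 4)^2 = 64] √ both sides: 64 ≥ 0 gives two branches, so sqrt: (2*x) - 4 = 8 or -8.
Step 2. [(2*x) - 4 = 8 or -8] add 4: x sits inside (… - 4). So sub: 2*x = 12 or -4.
Step 3. [2*x = 12 or -4] divide by the outer 2. So div: x = 6 or -2.

Answer: x ∈ {-2, 6}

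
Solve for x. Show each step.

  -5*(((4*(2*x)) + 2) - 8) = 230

Step 1. [-5*(((4*(2*x)) + 2) - 8) = 230] LHS = -5·(…); ÷-5 both sides ⇒ div: ((4*(2*x)) + 2) - 8 = -46.
Step 2. [((4*(2*x)) + 2) - 8 = -46] the outer -8 inverts by adding 8 ⇒ sub: (4*(2*x)) + 2 = -38.
Step 3. [(4*(2*x)) + 2 = -38] peel the +2: subtract 2 from each side ⇒ sub: 4*(2*x) = -40.
Step 4. [4*(2*x) = -40] 4·(inner) — divide through by 4 ⇒ div: 2*x = -10.
Step 5. [2*x = -10] 2·(inner) — divide through by 2, so div: x = -5.

Answer: x ∈ {-5}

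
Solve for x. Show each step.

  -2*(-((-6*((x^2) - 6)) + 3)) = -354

Step 1. [-2*(-((-6*((x^2) - 6)) + 3)) = -354] LHS = -2·(…); ÷-2 both sides. So div: -((-6*((x^2) - 6)) + 3) = 177.
Step 2. [-((-6*((x^2) - 6)) + 3) = 177] flip signs both sides ⇒ neg: (-6*((x^2) - 6)) + 3 = -177.
Step 3. [(-6*((x^2) - 6)) + 3 = -177] subtract 3: x sits inside (… + 3), so sub: -6*((x^2) - 6) = -180.
Step 4. [-6*((x^2) - 6) = -180] LHS = -6·(…); ÷-6 both sides, so div: (x^2) - 6 = 30.
Step 5. [(x^2) - 6 = 30] the outer -6 inverts by adding 6. So sub: x^2 = 36.
Step 6. [x^2 = 36] 36 ≥ 0, LHS is (·)² — take ±√. So sqrt: x = 6 or -6.

Answer: x ∈ {-6, 6}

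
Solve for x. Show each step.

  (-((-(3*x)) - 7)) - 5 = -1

Step 1. [(-((-(3*x)) - 7)) - 5 = -1] the outer -5 inverts by adding 5. So sub: -((-(3*x)) - 7) = 4.
Step 2. [-((-(3*x)) - 7) = 4] flip signs both sides, so neg: (-(3*x)) - 7 = -4.
Step 3. [(-(3*x)) - 7 = -4] peel the -7: add 7 from each side ⇒ sub: -(3*x) = 3.
Step 4. [-(3*x) = 3] flip signs both sides ⇒ neg: 3*x = -3.
Step 5. [3*x = -3] 3·(inner) — divide through by 3. So div: x = -1.

Answer: x ∈ {-1}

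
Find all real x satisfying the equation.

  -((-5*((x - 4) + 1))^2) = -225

Step 1. [-((-5*((x - 4) + 1))^2) = -225] LHS negated; negate both sides. So neg: (-5*((x - 4) + 1))^2 = 225.
Step 2. [(-5*((x - 4) + 1))^2 = 225] √ both sides: 225 ≥ 0 gives two branches ⇒ sqrt: -5*((x - 4) + 1) = 15 or -15.
Step 3. [-5*((x - 4) + 1) = 15 or -15] leading coefficient -5: divide by -5. So div: (x - 4) + 1 = -3 or 3.
Step 4. [(x - 4) + 1 = -3 or 3] +1 is outermost — subtract 1 both sides ⇒ sub: x - 4 = -4 or 2.
Step 5. [x - 4 = -4 or 2] -4 is outermost — add 4 both sides ⇒ sub: x = 0 or 6.

Answer: x ∈ {0, 6}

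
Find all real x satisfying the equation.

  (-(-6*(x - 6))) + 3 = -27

Step 1. [(-(-6*(x - 6))) + 3 = -27] 3 comes off first (subtract 3). So sub: -(-6*(x - 6)) = -30.
Step 2. [-(-6*(x - 6)) = -30] LHS negated; negate both sides ⇒ neg: -6*(x - 6) = 30.
Step 3. [-6*(x - 6) = 30] -6 out front; divide by -6, so div: x - 6 = -5.
Step 4. [x - 6 = -5] peel the -6: add 6 from each side, so sub: x = 1.

Answer: x ∈ {1}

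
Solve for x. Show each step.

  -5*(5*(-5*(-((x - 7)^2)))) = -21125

Step 1. [-5*(5*(-5*(-((x - 7)^2)))) = -21125] LHS = -5·(…); ÷-5 both sides ⇒ div: 5*(-5*(-((x - 7)^2))) = 4225.
Step 2. [5*(-5*(-((x - 7)^2))) = 4225] leading coefficient 5: divide by 5, so div: -5*(-((x - 7)^2)) = 845.
Step 3. [-5*(-((x - 7)^2)) = 845] LHS = -5·(…); ÷-5 both sides ⇒ div: -((x - 7)^2) = -169.
Step 4. [-((x - 7)^2) = -169] LHS negated; negate both sides, so neg: (x - 7)^2 = 169.
Step 5. [(x - 7)^2 = 169] LHS squared, RHS 169 ≥ 0: apply √ (±), so sqrt: x - 7 = 13 or -13.
Step 6. [x - 7 = 13 or -13] -7 is outermost — add 7 both sides ⇒ sub: x = 20 or -6.

Answer: x ∈ {-6, 20}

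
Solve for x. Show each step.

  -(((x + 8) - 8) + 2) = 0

Step 1. [-(((x + 8) - 8) + 2) = 0] flip signs both sides ⇒ neg: ((x + 8) - 8) + 2 = 0.
Step 2. [((x + 8) - 8) + 2 = 0] subtract 2: x sits inside (… + 2) ⇒ sub: (x + 8) - 8 = -2.
Step 3. [(x + 8) - 8 = -2] peel the -8: add 8 from each side, so sub: x + 8 = 6.
Step 4. [x + 8 = 6] peel the +8: subtract 8 from each side, so sub: x = -2.

Answer: x ∈ {-2}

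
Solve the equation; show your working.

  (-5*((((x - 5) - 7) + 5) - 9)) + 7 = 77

Step 1. [(-5*((((x - 5) - 7) + 5) - 9)) + 7 = 77] +7 is outermost — subtract 7 both sides. So sub: -5*((((x - 5) - 7) + 5) - 9) = 70.
Step 2. [-5*((((x - 5) - 7) + 5) - 9) = 70] divide by the outer -5. So div: (((x - 5) - 7) + 5) - 9 = -14.
Step 3. [(((x - 5) - 7) + 5) - 9 = -14] -9 is outermost — add 9 both sides. So sub: ((x - 5) - 7) + 5 = -5.
Step 4. [((x - 5) - 7) + 5 = -5] peel the +5: subtract 5 from each side ⇒ sub: (x - 5) - 7 = -10.
Step 5. [(x - 5) - 7 = -10] -7 is outermost — add 7 both sides. So sub: x - 5 = -3.
Step 6. [x - 5 = -3] 5 comes off first (add 5) ⇒ sub: x = 2.

Answer: x ∈ {2}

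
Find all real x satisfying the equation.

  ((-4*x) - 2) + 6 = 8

Step 1. [((-4*x) - 2) + 6 = 8] peel the +6: subtract 6 from each side, so sub: (-4*x) - 2 = 2.
Step 2. [(-4*x) - 2 = 2] the outer -2 inverts by adding 2, so sub: -4*x = 4.
Step 3. [-4*x = 4] divide by the outer -4. So div: x = -1.

Answer: x ∈ {-1}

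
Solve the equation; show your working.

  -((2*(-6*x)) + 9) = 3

Step 1. [-((2*(-6*x)) + 9) = 3] flip signs both sides ⇒ neg: (2*(-6*x)) + 9 = -3.
Step 2. [(2*(-6*x)) + 9 = -3] peel the +9: subtract 9 from each side, so sub: 2*(-6*x) = -12.
Step 3. [2*(-6*x) = -12] divide by the outer 2 ⇒ div: -6*x = -6.
Step 4. [-6*x = -6] leading coefficient -6: divide by -6 ⇒ div: x = 1.

Answer: x ∈ {1}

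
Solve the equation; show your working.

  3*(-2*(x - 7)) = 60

Step 1. [3*(-2*(x - 7)) = 60] LHS = 3·(…); ÷3 both sides. So div: -2*(x - 7) = 20.
Step 2. [-2*(x - 7) = 20] -2 out front; divide by -2. So div: x - 7 = -10.
Step 3. [x - 7 = -10] peel the -7: add 7 from each side, so sub: x = -3.

Answer: x ∈ {-3}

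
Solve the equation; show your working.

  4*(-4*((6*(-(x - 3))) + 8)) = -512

Step 1. [4*(-4*((6*(-(x - 3))) + 8)) = -512] LHS = 4·(…); ÷4 both sides. So div: -4*((6*(-(x - 3))) + 8) = -128.
Step 2. [-4*((6*(-(x - 3))) + 8) = -128] -4·(inner) — divide through by -4 ⇒ div: (6*(-(x - 3))) + 8 = 32.
Step 3. [(6*(-(x - 3))) + 8 = 32] subtract 8: x sits inside (… + 8), so sub: 6*(-(x - 3)) = 24.
Step 4. [6*(-(x - 3)) = 24] 6·(inner) — divide through by 6, so div: -(x - 3) = 4.
Step 5. [-(x - 3) = 4] leading − — multiply by −1 ⇒ neg: x - 3 = -4.
Step 6. [x - 3 = -4] peel the -3: add 3 from each side, so sub: x = -1.

Answer: x ∈ {-1}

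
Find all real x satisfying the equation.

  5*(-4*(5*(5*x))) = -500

Step 1. [5*(-4*(5*(5*x))) = -500] 5 out front; divide by 5, so div: -4*(5*(5*x)) = -100.
Step 2. [-4*(5*(5*x)) = -100] LHS = -4·(…); ÷-4 both sides. So div: 5*(5*x) = 25.
Step 3. [5*(5*x) = 25] 5 out front; divide by 5, so div: 5*x = 5.
Step 4. [5*x = 5] divide by the outer 5. So div: x = 1.

Answer: x ∈ {1}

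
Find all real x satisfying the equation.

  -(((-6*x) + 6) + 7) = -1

Step 1. [-(((-6*x) + 6) + 7) = -1] flip signs both sides, so neg: ((-6*x) + 6) + 7 = 1.
Step 2. [((-6*x) + 6) + 7 = 1] 7 comes off first (subtract 7), so sub: (-6*x) + 6 = -6.
Step 3. [(-6*x) + 6 = -6] 6 comes off first (subtract 6), so sub: -6*x = -12.
Step 4. [-6*x = -12] leading coefficient -6: divide by -6. So div: x = 2.

Answer: x ∈ {2}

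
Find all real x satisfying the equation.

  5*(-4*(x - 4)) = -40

Step 1. [5*(-4*(x - 4)) = -40] divide by the outer 5. So div: -4*(x - 4) = -8.
Step 2. [-4*(x - 4) = -8] LHS = -4·(…); ÷-4 both sides, so div: x - 4 = 2.
Step 3. [x - 4 = 2] peel the -4: add 4 from each side, so sub: x = 6.

Answer: x ∈ {6}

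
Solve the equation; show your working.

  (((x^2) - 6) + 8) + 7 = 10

Step 1. [(((x^2) - 6) + 8) + 7 = 10] the outer +7 inverts by subtracting 7 ⇒ sub: ((x^2) - 6) + 8 = 3.
Step 2. [((x^2) - 6) + 8 = 3] +8 is outermost — subtract 8 both sides, so sub: (x^2) - 6 = -5.
Step 3. [(x^2) - 6 = -5] the outer -6 inverts by adding 6. So sub: x^2 = 1.
Step 4. [x^2 = 1] √ both sides: 1 ≥ 0 gives two branches. So sqrt: x = 1 or -1.

Answer: x ∈ {-1, 1}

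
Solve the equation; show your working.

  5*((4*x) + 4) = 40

Step 1. [5*((4*x) + 4) = 40] 5·(inner) — divide through by 5. So div: (4*x) + 4 = 8.
Step 2. [(4*x) + 4 = 8] common factor 4 (LHS and 8) — divide through. So factor: x + 1 = 2.
Step 3. [x + 1 = 2] subtract 1: x sits inside (… + 1) ⇒ sub: x = 1.

Answer: x ∈ {1}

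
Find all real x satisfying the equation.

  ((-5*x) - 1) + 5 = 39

Step 1. [((-5*x) - 1) + 5 = 39] subtract 5: x sits inside (… + 5). So sub: (-5*x) - 1 = 34.
Step 2. [(-5*x) - 1 = 34] peel the -1: add 1 from each side, so sub: -5*x = 35.
Step 3. [-5*x = 35] -5 out front; divide by -5. So div: x = -7.

Answer: x ∈ {-7}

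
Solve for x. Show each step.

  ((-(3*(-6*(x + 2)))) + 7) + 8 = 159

Step 1. [((-(3*(-6*(x + 2)))) + 7) + 8 = 159] +8 is outermost — subtract 8 both sides. So sub: (-(3*(-6*(x + 2)))) + 7 = 151.
Step 2. [(-(3*(-6*(x + 2)))) + 7 = 151] 7 comes off first (subtract 7). So sub: -(3*(-6*(x + 2))) = 144.
Step 3. [-(3*(-6*(x + 2))) = 144] flip signs both sides ⇒ neg: 3*(-6*(x + 2)) = -144.
Step 4. [3*(-6*(x + 2)) = -144] 3 out front; divide by 3. So div: -6*(x + 2) = -48.
Step 5. [-6*(x + 2) = -48] divide by the outer -6, so div: x + 2 = 8.
Step 6. [x + 2 = 8] +2 is outermost — subtract 2 both sides ⇒ sub: x = 6.

Answer: x ∈ {6}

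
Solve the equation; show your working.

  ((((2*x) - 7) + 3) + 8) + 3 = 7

Step 1. [((((2*x) - 7) + 3) + 8) + 3 = 7] +3 is outermost — subtract 3 both sides ⇒ sub: (((2*x) - 7) + 3) + 8 = 4.
Step 2. [(((2*x) - 7) + 3) + 8 = 4] peel the +8: subtract 8 from each side. So sub: ((2*x) - 7) + 3 = -4.
Step 3. [((2*x) - 7) + 3 = -4] subtract 3: x sits inside (… + 3). So sub: (2*x) - 7 = -7.
Step 4. [(2*x) - 7 = -7] peel the -7: add 7 from each side ⇒ sub: 2*x = 0.
Step 5. [2*x = 0] LHS = 2·(…); ÷2 both sides ⇒ div: x = 0.

Answer: x ∈ {0}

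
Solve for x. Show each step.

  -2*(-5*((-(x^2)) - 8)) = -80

Step 1. [-2*(-5*((-(x^2)) - 8)) = -80] LHS = -2·(…); ÷-2 both sides, so div: -5*((-(x^2)) - 8) = 40.
Step 2. [-5*((-(x^2)) - 8) = 40] leading coefficient -5: divide by -5. So div: (-(x^2)) - 8 = -8.
Step 3. [(-(x^2)) - 8 = -8] add 8: x sits inside (… - 8). So sub: -(x^2) = 0.
Step 4. [-(x^2) = 0] flip signs both sides ⇒ neg: x^2 = 0.
Step 5. [x^2 = 0] LHS squared, RHS 0 ≥ 0: apply √ (±), so sqrt: x = 0.

Answer: x ∈ {0}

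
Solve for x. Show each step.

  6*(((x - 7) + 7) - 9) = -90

Step 1. [6*(((x - 7) + 7) - 9) = -90] leading coefficient 6: divide by 6. So div: ((x - 7) + 7) - 9 = -15.
Step 2. [((x - 7) + 7) - 9 = -15] the outer -9 inverts by adding 9 ⇒ sub: (x - 7) + 7 = -6.
Step 3. [(x - 7) + 7 = -6] the outer +7 inverts by subtracting 7 ⇒ sub: x - 7 = -13.
Step 4. [x - 7 = -13] the outer -7 inverts by adding 7, so sub: x = -6.

Answer: x ∈ {-6}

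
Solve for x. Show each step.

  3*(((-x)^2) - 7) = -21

Step 1. [3*(((-x)^2) - 7) = -21] 3·(inner) — divide through by 3 ⇒ div: ((-x)^2) - 7 = -7.
Step 2. [((-x)^2) - 7 = -7] the outer -7 inverts by adding 7. So sub: (-x)^2 = 0.
Step 3. [(-x)^2 = 0] LHS squared, RHS 0 ≥ 0: apply √ (±), so sqrt: -x = 0.
Step 4. [-x = 0] leading − — multiply by −1, so neg: x = 0.

Answer: x ∈ {0}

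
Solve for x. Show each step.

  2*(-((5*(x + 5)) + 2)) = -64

Step 1. [2*(-((5*(x + 5)) + 2)) = -64] LHS = 2·(…); ÷2 both sides ⇒ div: -((5*(x + 5)) + 2) = -32.
Step 2. [-((5*(x + 5)) + 2) = -32] leading − — multiply by −1. So neg: (5*(x + 5)) + 2 = 32.
Step 3. [(5*(x + 5)) + 2 = 32] the outer +2 inverts by subtracting 2. So sub: 5*(x + 5) = 30.
Step 4. [5*(x + 5) = 30] 5 out front; divide by 5 ⇒ div: x + 5 = 6.
Step 5. [x + 5 = 6] the outer +5 inverts by subtracting 5 ⇒ sub: x = 1.

Answer: x ∈ {1}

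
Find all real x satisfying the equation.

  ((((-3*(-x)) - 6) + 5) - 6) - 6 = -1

Step 1. [((((-3*(-x)) - 6) + 5) - 6) - 6 = -1] -6 is outermost — add 6 both sides. So sub: (((-3*(-x)) - 6) + 5) - 6 = 5.
Step 2. [(((-3*(-x)) - 6) + 5) - 6 = 5] peel the -6: add 6 from each side ⇒ sub: ((-3*(-x)) - 6) + 5 = 11.
Step 3. [((-3*(-x)) - 6) + 5 = 11] subtract 5: x sits inside (… + 5). So sub: (-3*(-x)) - 6 = 6.
Step 4. [(-3*(-x)) - 6 = 6] the outer -6 inverts by adding 6. So sub: -3*(-x) = 12.
Step 5. [-3*(-x) = 12] divide by the outer -3. So div: -x = -4.
Step 6. [-x = -4] flip signs both sides, so neg: x = 4.

Answer: x ∈ {4}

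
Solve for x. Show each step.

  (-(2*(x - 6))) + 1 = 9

Step 1. [(-(2*(x - 6))) + 1 = 9] subtract 1: x sits inside (… + 1) ⇒ sub: -(2*(x - 6)) = 8.
Step 2. [-(2*(x - 6)) = 8] LHS negated; negate both sides ⇒ neg: 2*(x - 6) = -8.
Step 3. [2*(x - 6) = -8] 2 out front; divide by 2. So div: x - 6 = -4.
Step 4. [x - 6 = -4] add 6: x sits inside (… - 6). So sub: x = 2.

Answer: x ∈ {2}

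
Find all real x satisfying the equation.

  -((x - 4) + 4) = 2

Step 1. [-((x - 4) + 4) = 2] leading − — multiply by −1. So neg: (x - 4) + 4 = -2.
Step 2. [(x - 4) + 4 = -2] 4 comes off first (subtract 4). So sub: x - 4 = -6.
Step 3. [x - 4 = -6] -4 is outermost — add 4 both sides ⇒ sub: x = -2.

Answer: x ∈ {-2}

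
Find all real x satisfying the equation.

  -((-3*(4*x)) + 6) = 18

Step 1. [-((-3*(4*x)) + 6) = 18] flip signs both sides ⇒ neg: (-3*(4*x)) + 6 = -18.
Step 2. [(-3*(4*x)) + 6 = -18] -3 divides every term; factor it out. So factor: (4*x) - 2 = 6.
Step 3. [(4*x) - 2 = 6] peel the -2: add 2 from each side, so sub: 4*x = 8.
Step 4. [4*x = 8] leading coefficient 4: divide by 4. So div: x = 2.

Answer: x ∈ {2}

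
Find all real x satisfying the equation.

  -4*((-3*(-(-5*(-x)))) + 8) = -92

Step 1. [-4*((-3*(-(-5*(-x)))) + 8) = -92] LHS = -4·(…); ÷-4 both sides, so div: (-3*(-(-5*(-x)))) + 8 = 23.
Step 2. [(-3*(-(-5*(-x)))) + 8 = 23] subtract 8: x sits inside (… + 8), so sub: -3*(-(-5*(-x))) = 15.
Step 3. [-3*(-(-5*(-x))) = 15] divide by the outer -3 ⇒ div: -(-5*(-x)) = -5.
Step 4. [-(-5*(-x)) = -5] flip signs both sides. So neg: -5*(-x) = 5.
Step 5. [-5*(-x) = 5] -5·(inner) — divide through by -5, so div: -x = -1.
Step 6. [-x = -1] flip signs both sides. So neg: x = 1.

Answer: x ∈ {1}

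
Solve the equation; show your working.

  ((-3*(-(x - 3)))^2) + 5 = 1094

Step 1. [((-3*(-(x - 3)))^2) + 5 = 1094] +5 is outermost — subtract 5 both sides ⇒ sub: (-3*(-(x - 3)))^2 = 1089.
Step 2. [(-3*(-(x - 3)))^2 = 1089] LHS squared, RHS 1089 ≥ 0: apply √ (±). So sqrt: -3*(-(x - 3)) = 33 or -33.
Step 3. [-3*(-(x - 3)) = 33 or -33] leading coefficient -3: divide by -3, so div: -(x - 3) = -11 or 11.
Step 4. [-(x - 3) = -11 or 11] flip signs both sides. So neg: x - 3 = 11 or -11.
Step 5. [x - 3 = 11 or -11] 3 comes off first (add 3). So sub: x = 14 or -8.

Answer: x ∈ {-8, 14}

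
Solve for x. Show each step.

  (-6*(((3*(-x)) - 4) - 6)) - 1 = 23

Step 1. [(-6*(((3*(-x)) - 4) - 6)) - 1 = 23] add 1: x sits inside (… - 1) ⇒ sub: -6*(((3*(-x)) - 4) - 6) = 24.
Step 2. [-6*(((3*(-x)) - 4) - 6) = 24] LHS = -6·(…); ÷-6 both sides. So div: ((3*(-x)) - 4) - 6 = -4.
Step 3. [((3*(-x)) - 4) - 6 = -4] 6 comes off first (add 6) ⇒ sub: (3*(-x)) - 4 = 2.
Step 4. [(3*(-x)) - 4 = 2] add 4: x sits inside (… - 4) ⇒ sub: 3*(-x) = 6.
Step 5. [3*(-x) = 6] leading coefficient 3: divide by 3, so div: -x = 2.
Step 6. [-x = 2] LHS negated; negate both sides, so neg: x = -2.

Answer: x ∈ {-2}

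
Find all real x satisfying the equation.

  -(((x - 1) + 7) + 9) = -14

Step 1. [-(((x - 1) + 7) + 9) = -14] flip signs both sides, so neg: ((x - 1) + 7) + 9 = 14.
Step 2. [((x - 1) + 7) + 9 = 14] subtract 9: x sits inside (… + 9). So sub: (x - 1) + 7 = 5.
Step 3. [(x - 1) + 7 = 5] peel the +7: subtract 7 from each side ⇒ sub: x - 1 = -2.
Step 4. [x - 1 = -2] peel the -1: add 1 from each side. So sub: x = -1.

Answer: x ∈ {-1}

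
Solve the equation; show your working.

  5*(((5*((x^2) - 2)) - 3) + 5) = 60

Step 1. [5*(((5*((x^2) - 2)) - 3) + 5) = 60] 5 out front; divide by 5. So div: ((5*((x^2) - 2)) - 3) + 5 = 12.
Step 2. [((5*((x^2) - 2)) - 3) + 5 = 12] 5 comes off first (subtract 5). So sub: (5*((x^2) - 2)) - 3 = 7.
Step 3. [(5*((x^2) - 2)) - 3 = 7] the outer -3 inverts by adding 3. So sub: 5*((x^2) - 2) = 10.
Step 4. [5*((x^2) - 2) = 10] LHS = 5·(…); ÷5 both sides ⇒ div: (x^2) - 2 = 2.
Step 5. [(x^2) - 2 = 2] 2 comes off first (add 2), so sub: x^2 = 4.
Step 6. [x^2 = 4] √ both sides: 4 ≥ 0 gives two branches. So sqrt: x = 2 or -2.

Answer: x ∈ {-2, 2}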